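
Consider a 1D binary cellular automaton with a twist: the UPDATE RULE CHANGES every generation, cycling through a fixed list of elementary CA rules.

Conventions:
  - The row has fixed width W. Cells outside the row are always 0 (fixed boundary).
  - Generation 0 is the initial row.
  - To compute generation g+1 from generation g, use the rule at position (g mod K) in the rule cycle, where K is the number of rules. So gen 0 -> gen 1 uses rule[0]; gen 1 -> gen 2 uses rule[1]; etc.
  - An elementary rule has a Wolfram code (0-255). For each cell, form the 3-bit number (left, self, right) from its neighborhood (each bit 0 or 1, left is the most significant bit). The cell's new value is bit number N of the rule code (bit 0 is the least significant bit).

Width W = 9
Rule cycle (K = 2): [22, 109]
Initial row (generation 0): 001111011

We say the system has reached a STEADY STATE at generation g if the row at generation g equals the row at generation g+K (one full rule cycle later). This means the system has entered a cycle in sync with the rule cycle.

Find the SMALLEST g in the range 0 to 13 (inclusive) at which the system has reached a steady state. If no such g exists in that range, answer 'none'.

Gen 0: 001111011
Gen 1 (rule 22): 010000000
Gen 2 (rule 109): 010111111
Gen 3 (rule 22): 110000000
Gen 4 (rule 109): 110111111
Gen 5 (rule 22): 000000000
Gen 6 (rule 109): 111111111
Gen 7 (rule 22): 000000000
Gen 8 (rule 109): 111111111
Gen 9 (rule 22): 000000000
Gen 10 (rule 109): 111111111
Gen 11 (rule 22): 000000000
Gen 12 (rule 109): 111111111
Gen 13 (rule 22): 000000000
Gen 14 (rule 109): 111111111
Gen 15 (rule 22): 000000000

Answer: 5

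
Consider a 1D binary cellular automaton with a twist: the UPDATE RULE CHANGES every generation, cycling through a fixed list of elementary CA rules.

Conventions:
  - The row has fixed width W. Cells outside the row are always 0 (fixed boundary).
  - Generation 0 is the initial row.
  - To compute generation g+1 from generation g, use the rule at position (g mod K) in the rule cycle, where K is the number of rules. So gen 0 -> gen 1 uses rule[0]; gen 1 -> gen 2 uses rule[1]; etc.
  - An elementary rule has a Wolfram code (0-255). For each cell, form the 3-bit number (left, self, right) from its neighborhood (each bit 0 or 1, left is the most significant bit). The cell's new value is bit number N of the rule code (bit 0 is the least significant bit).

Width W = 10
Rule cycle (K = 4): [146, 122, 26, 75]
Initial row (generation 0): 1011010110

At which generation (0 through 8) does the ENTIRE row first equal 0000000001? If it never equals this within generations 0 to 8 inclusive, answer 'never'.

Answer: 1

Derivation:
Gen 0: 1011010110
Gen 1 (rule 146): 0000000001
Gen 2 (rule 122): 0000000010
Gen 3 (rule 26): 0000000101
Gen 4 (rule 75): 1111111000
Gen 5 (rule 146): 0111110100
Gen 6 (rule 122): 1100011010
Gen 7 (rule 26): 1010110001
Gen 8 (rule 75): 0000110110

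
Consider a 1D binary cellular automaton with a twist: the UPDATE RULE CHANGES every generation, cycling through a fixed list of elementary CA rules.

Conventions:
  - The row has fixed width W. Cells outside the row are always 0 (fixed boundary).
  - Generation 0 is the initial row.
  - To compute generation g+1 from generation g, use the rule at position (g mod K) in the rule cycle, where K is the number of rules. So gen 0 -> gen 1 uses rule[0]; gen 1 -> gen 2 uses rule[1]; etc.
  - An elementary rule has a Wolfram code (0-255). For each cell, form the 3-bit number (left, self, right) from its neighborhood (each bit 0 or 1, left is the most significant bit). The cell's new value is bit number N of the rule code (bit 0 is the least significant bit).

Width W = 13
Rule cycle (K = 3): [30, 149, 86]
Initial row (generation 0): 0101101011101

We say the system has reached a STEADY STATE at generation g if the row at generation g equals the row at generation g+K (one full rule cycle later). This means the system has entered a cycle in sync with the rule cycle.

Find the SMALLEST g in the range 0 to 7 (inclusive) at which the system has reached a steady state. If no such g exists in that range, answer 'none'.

Gen 0: 0101101011101
Gen 1 (rule 30): 1101001010001
Gen 2 (rule 149): 0001101011101
Gen 3 (rule 86): 0010101000101
Gen 4 (rule 30): 0110101101101
Gen 5 (rule 149): 0000100000001
Gen 6 (rule 86): 0001110000011
Gen 7 (rule 30): 0011001000110
Gen 8 (rule 149): 1000101110001
Gen 9 (rule 86): 1101100011011
Gen 10 (rule 30): 1001010110010

Answer: none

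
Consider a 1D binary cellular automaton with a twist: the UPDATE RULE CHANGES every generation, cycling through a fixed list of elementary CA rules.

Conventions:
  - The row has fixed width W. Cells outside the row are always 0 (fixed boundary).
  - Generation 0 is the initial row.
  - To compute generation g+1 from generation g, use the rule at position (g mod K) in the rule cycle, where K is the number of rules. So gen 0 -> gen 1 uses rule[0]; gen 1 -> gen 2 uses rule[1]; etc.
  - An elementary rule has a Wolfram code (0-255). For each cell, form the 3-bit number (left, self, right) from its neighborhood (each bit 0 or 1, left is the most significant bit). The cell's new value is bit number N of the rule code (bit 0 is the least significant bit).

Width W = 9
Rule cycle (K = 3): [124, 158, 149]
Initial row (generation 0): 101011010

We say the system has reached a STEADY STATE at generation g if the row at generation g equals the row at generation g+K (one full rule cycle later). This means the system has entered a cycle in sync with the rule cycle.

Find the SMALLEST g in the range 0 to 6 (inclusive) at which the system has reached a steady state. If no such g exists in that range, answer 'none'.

Gen 0: 101011010
Gen 1 (rule 124): 111111111
Gen 2 (rule 158): 111111110
Gen 3 (rule 149): 011111101
Gen 4 (rule 124): 010000111
Gen 5 (rule 158): 111001110
Gen 6 (rule 149): 010100101
Gen 7 (rule 124): 011110111
Gen 8 (rule 158): 111100110
Gen 9 (rule 149): 011010001

Answer: none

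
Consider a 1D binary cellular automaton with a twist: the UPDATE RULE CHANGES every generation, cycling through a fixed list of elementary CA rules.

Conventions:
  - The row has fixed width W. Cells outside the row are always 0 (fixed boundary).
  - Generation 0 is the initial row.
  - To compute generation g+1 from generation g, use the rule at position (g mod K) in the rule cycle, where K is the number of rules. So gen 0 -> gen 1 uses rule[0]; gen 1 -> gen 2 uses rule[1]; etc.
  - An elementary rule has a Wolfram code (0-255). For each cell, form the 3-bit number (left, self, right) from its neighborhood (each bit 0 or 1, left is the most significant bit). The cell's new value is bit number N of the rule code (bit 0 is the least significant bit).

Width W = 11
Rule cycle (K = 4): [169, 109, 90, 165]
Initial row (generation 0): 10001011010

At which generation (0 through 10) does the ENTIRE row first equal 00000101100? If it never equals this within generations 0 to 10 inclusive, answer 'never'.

Gen 0: 10001011010
Gen 1 (rule 169): 00100110100
Gen 2 (rule 109): 10100111101
Gen 3 (rule 90): 00011100100
Gen 4 (rule 165): 11001000101
Gen 5 (rule 169): 10000010010
Gen 6 (rule 109): 10111010010
Gen 7 (rule 90): 00101001101
Gen 8 (rule 165): 10111000011
Gen 9 (rule 169): 01110011010
Gen 10 (rule 109): 01010011110

Answer: never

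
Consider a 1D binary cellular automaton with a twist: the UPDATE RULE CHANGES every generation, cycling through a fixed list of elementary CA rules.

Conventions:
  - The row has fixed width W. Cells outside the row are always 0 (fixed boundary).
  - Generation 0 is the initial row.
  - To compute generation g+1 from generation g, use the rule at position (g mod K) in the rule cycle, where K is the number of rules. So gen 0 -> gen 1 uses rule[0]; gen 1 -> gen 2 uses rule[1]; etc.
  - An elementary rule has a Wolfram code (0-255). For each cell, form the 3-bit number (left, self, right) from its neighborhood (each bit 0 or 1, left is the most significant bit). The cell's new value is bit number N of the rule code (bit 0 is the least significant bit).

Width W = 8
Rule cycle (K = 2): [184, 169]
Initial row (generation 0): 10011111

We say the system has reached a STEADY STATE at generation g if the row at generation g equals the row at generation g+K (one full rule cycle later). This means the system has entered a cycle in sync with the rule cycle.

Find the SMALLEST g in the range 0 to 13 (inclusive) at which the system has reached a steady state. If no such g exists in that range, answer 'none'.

Answer: none

Derivation:
Gen 0: 10011111
Gen 1 (rule 184): 01011110
Gen 2 (rule 169): 00111100
Gen 3 (rule 184): 00111010
Gen 4 (rule 169): 10110100
Gen 5 (rule 184): 01101010
Gen 6 (rule 169): 01010100
Gen 7 (rule 184): 00101010
Gen 8 (rule 169): 10010100
Gen 9 (rule 184): 01001010
Gen 10 (rule 169): 00000100
Gen 11 (rule 184): 00000010
Gen 12 (rule 169): 11111000
Gen 13 (rule 184): 11110100
Gen 14 (rule 169): 11101001
Gen 15 (rule 184): 11010100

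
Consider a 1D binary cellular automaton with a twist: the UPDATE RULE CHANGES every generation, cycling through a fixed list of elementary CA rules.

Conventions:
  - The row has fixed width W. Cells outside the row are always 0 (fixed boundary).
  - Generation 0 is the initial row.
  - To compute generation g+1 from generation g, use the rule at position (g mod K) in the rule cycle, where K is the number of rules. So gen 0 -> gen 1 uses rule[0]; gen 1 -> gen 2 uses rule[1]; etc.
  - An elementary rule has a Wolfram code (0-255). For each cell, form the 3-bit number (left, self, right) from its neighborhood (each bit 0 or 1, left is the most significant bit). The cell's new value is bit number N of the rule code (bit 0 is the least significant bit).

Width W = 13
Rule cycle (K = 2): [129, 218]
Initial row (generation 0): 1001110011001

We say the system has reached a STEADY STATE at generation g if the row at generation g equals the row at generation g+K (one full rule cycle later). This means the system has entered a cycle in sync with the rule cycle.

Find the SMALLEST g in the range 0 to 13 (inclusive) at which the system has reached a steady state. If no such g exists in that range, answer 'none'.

Answer: 10

Derivation:
Gen 0: 1001110011001
Gen 1 (rule 129): 0000100000000
Gen 2 (rule 218): 0001010000000
Gen 3 (rule 129): 1100000111111
Gen 4 (rule 218): 1110001111111
Gen 5 (rule 129): 0100100111110
Gen 6 (rule 218): 1011011111111
Gen 7 (rule 129): 0000001111110
Gen 8 (rule 218): 0000011111111
Gen 9 (rule 129): 1111001111110
Gen 10 (rule 218): 1111111111111
Gen 11 (rule 129): 0111111111110
Gen 12 (rule 218): 1111111111111
Gen 13 (rule 129): 0111111111110
Gen 14 (rule 218): 1111111111111
Gen 15 (rule 129): 0111111111110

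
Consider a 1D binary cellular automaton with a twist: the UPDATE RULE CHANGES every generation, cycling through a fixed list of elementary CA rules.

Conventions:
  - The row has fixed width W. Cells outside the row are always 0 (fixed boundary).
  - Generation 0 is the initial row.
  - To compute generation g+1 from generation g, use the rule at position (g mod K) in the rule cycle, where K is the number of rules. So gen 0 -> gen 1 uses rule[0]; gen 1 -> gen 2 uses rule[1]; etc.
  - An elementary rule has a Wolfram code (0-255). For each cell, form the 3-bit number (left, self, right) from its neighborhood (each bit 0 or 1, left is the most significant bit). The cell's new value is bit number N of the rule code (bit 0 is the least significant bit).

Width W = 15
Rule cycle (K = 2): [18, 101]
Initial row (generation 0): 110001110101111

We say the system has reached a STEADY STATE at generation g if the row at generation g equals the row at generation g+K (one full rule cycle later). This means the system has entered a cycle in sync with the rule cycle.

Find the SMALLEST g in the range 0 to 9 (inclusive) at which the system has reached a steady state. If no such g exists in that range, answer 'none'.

Answer: 3

Derivation:
Gen 0: 110001110101111
Gen 1 (rule 18): 001010000000000
Gen 2 (rule 101): 101110111111111
Gen 3 (rule 18): 000000000000000
Gen 4 (rule 101): 111111111111111
Gen 5 (rule 18): 000000000000000
Gen 6 (rule 101): 111111111111111
Gen 7 (rule 18): 000000000000000
Gen 8 (rule 101): 111111111111111
Gen 9 (rule 18): 000000000000000
Gen 10 (rule 101): 111111111111111
Gen 11 (rule 18): 000000000000000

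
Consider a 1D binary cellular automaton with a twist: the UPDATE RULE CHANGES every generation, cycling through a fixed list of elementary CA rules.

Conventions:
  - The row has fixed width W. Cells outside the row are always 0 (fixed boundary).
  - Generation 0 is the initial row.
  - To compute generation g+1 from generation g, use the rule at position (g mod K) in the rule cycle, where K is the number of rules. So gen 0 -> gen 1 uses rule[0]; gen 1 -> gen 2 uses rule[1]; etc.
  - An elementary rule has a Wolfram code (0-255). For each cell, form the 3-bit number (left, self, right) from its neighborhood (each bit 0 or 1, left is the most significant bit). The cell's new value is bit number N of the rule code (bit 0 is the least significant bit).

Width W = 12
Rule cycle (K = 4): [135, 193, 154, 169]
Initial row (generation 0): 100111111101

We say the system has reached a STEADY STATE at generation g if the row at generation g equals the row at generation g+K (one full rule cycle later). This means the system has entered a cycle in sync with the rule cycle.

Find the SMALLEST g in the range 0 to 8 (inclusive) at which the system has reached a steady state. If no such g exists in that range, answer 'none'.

Gen 0: 100111111101
Gen 1 (rule 135): 101011111001
Gen 2 (rule 193): 000001111000
Gen 3 (rule 154): 000011110100
Gen 4 (rule 169): 111011101001
Gen 5 (rule 135): 010001001011
Gen 6 (rule 193): 000100000001
Gen 7 (rule 154): 001010000010
Gen 8 (rule 169): 100100111000
Gen 9 (rule 135): 101101010011
Gen 10 (rule 193): 000100000001
Gen 11 (rule 154): 001010000010
Gen 12 (rule 169): 100100111000

Answer: 6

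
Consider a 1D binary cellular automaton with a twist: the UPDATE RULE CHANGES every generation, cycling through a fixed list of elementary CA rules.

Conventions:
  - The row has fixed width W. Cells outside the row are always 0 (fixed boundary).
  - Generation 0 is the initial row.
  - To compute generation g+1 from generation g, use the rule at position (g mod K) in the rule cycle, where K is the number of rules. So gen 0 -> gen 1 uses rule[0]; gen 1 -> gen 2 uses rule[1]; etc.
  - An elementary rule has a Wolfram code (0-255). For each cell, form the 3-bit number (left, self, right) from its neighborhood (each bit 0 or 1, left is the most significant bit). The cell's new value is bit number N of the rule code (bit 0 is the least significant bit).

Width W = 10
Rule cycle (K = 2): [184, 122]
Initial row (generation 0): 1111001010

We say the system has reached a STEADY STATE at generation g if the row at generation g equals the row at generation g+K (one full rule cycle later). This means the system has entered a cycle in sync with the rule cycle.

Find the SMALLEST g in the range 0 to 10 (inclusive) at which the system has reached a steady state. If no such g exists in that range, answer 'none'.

Answer: 8

Derivation:
Gen 0: 1111001010
Gen 1 (rule 184): 1110100101
Gen 2 (rule 122): 1011011010
Gen 3 (rule 184): 0110110101
Gen 4 (rule 122): 1111111010
Gen 5 (rule 184): 1111110101
Gen 6 (rule 122): 1000011010
Gen 7 (rule 184): 0100010101
Gen 8 (rule 122): 1010101010
Gen 9 (rule 184): 0101010101
Gen 10 (rule 122): 1010101010
Gen 11 (rule 184): 0101010101
Gen 12 (rule 122): 1010101010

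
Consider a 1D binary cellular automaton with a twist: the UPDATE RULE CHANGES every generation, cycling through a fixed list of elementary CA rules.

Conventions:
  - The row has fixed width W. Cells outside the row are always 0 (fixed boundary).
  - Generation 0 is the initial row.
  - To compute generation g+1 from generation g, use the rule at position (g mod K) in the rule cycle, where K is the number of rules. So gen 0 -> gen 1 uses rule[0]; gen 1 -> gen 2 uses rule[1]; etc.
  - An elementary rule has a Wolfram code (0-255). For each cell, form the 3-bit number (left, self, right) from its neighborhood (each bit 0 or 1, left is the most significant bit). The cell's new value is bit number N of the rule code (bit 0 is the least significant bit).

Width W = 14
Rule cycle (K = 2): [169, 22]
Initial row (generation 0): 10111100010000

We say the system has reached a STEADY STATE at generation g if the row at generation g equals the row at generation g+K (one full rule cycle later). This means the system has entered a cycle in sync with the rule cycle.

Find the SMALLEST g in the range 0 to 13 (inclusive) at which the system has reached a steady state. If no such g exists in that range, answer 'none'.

Answer: none

Derivation:
Gen 0: 10111100010000
Gen 1 (rule 169): 01111001000111
Gen 2 (rule 22): 10000111101000
Gen 3 (rule 169): 00110111010011
Gen 4 (rule 22): 01000000011100
Gen 5 (rule 169): 00011111011001
Gen 6 (rule 22): 00100000000111
Gen 7 (rule 169): 10001111110110
Gen 8 (rule 22): 11010000000001
Gen 9 (rule 169): 10100111111100
Gen 10 (rule 22): 10111000000010
Gen 11 (rule 169): 01110011111000
Gen 12 (rule 22): 10001100000100
Gen 13 (rule 169): 00101001110001
Gen 14 (rule 22): 01101110001011
Gen 15 (rule 169): 01011100100110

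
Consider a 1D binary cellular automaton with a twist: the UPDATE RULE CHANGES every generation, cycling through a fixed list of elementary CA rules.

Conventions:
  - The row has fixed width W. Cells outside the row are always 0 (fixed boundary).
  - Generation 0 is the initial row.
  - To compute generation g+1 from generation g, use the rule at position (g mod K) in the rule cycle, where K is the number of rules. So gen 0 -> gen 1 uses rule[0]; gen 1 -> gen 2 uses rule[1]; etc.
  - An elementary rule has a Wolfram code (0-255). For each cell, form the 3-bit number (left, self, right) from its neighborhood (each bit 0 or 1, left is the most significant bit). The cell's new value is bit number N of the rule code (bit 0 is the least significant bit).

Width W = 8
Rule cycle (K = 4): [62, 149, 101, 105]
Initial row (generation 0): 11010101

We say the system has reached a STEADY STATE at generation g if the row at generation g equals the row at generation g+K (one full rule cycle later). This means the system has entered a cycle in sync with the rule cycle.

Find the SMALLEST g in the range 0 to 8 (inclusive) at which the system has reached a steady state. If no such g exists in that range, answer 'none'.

Gen 0: 11010101
Gen 1 (rule 62): 10111111
Gen 2 (rule 149): 10011110
Gen 3 (rule 101): 10000010
Gen 4 (rule 105): 00111000
Gen 5 (rule 62): 01100100
Gen 6 (rule 149): 00010111
Gen 7 (rule 101): 11011001
Gen 8 (rule 105): 11111000
Gen 9 (rule 62): 10000100
Gen 10 (rule 149): 11110111
Gen 11 (rule 101): 00011001
Gen 12 (rule 105): 11011000

Answer: none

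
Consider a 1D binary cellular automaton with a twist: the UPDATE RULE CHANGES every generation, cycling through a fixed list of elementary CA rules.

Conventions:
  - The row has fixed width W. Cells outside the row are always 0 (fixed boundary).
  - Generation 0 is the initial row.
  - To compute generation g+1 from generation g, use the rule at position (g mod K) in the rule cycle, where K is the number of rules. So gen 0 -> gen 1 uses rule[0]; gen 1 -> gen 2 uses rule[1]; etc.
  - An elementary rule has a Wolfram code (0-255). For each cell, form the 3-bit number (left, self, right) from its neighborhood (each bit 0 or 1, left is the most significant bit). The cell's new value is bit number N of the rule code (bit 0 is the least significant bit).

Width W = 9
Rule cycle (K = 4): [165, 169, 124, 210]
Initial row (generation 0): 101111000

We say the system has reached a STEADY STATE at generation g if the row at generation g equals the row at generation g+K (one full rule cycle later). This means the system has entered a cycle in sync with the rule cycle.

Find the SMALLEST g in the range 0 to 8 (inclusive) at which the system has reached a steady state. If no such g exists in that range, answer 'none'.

Gen 0: 101111000
Gen 1 (rule 165): 110110011
Gen 2 (rule 169): 101100010
Gen 3 (rule 124): 111110011
Gen 4 (rule 210): 011111101
Gen 5 (rule 165): 001111011
Gen 6 (rule 169): 101110110
Gen 7 (rule 124): 111011111
Gen 8 (rule 210): 011001111
Gen 9 (rule 165): 000000110
Gen 10 (rule 169): 111110100
Gen 11 (rule 124): 100011110
Gen 12 (rule 210): 010101111

Answer: none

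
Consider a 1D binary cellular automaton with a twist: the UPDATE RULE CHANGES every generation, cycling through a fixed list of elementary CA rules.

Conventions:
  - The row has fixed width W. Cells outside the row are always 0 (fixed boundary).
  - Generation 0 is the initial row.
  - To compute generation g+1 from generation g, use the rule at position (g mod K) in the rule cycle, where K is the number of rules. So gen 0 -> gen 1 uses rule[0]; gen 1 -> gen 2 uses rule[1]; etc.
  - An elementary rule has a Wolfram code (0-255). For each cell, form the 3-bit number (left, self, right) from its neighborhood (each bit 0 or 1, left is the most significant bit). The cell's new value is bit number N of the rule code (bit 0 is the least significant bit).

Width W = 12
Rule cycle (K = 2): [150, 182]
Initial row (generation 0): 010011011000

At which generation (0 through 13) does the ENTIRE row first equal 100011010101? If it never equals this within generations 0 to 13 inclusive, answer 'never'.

Gen 0: 010011011000
Gen 1 (rule 150): 111100000100
Gen 2 (rule 182): 011010001110
Gen 3 (rule 150): 100011010101
Gen 4 (rule 182): 110100111111
Gen 5 (rule 150): 000111011110
Gen 6 (rule 182): 001010101101
Gen 7 (rule 150): 011010100001
Gen 8 (rule 182): 100111110011
Gen 9 (rule 150): 111011101100
Gen 10 (rule 182): 010101010010
Gen 11 (rule 150): 110101011111
Gen 12 (rule 182): 001111101110
Gen 13 (rule 150): 010111000101

Answer: 3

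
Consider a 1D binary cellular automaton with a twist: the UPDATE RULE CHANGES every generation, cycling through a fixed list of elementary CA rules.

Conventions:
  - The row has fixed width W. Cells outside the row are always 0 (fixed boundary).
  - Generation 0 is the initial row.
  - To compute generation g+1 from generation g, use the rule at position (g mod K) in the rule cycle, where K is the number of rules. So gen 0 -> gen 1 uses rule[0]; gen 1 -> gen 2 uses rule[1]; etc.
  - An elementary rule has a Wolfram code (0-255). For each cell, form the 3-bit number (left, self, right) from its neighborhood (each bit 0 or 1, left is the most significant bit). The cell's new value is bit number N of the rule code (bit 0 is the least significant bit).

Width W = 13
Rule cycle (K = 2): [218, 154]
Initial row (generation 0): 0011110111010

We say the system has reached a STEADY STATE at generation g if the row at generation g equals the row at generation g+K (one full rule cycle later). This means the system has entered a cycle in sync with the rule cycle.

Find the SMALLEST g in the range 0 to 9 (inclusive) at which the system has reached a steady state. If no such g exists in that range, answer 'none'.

Answer: 5

Derivation:
Gen 0: 0011110111010
Gen 1 (rule 218): 0111110111001
Gen 2 (rule 154): 1111100110110
Gen 3 (rule 218): 1111111110111
Gen 4 (rule 154): 1111111100110
Gen 5 (rule 218): 1111111111111
Gen 6 (rule 154): 1111111111110
Gen 7 (rule 218): 1111111111111
Gen 8 (rule 154): 1111111111110
Gen 9 (rule 218): 1111111111111
Gen 10 (rule 154): 1111111111110
Gen 11 (rule 218): 1111111111111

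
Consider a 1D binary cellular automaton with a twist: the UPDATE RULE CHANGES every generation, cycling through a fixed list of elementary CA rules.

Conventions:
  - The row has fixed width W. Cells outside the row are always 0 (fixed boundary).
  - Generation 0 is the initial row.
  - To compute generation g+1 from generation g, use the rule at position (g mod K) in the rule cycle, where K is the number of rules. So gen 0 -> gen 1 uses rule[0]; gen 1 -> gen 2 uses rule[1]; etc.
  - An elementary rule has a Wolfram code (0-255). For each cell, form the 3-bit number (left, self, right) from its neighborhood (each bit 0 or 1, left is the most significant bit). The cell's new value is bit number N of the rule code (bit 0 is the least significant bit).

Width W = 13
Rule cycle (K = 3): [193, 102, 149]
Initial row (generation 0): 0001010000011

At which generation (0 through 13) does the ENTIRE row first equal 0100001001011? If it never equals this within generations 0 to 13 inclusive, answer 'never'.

Gen 0: 0001010000011
Gen 1 (rule 193): 1100000111001
Gen 2 (rule 102): 0100001001011
Gen 3 (rule 149): 0111101101000
Gen 4 (rule 193): 0011100100011
Gen 5 (rule 102): 0100101100101
Gen 6 (rule 149): 0110100010101
Gen 7 (rule 193): 0010001000000
Gen 8 (rule 102): 0110011000000
Gen 9 (rule 149): 0001000111111
Gen 10 (rule 193): 1100010011111
Gen 11 (rule 102): 0100110100001
Gen 12 (rule 149): 0110000111101
Gen 13 (rule 193): 0010110011100

Answer: 2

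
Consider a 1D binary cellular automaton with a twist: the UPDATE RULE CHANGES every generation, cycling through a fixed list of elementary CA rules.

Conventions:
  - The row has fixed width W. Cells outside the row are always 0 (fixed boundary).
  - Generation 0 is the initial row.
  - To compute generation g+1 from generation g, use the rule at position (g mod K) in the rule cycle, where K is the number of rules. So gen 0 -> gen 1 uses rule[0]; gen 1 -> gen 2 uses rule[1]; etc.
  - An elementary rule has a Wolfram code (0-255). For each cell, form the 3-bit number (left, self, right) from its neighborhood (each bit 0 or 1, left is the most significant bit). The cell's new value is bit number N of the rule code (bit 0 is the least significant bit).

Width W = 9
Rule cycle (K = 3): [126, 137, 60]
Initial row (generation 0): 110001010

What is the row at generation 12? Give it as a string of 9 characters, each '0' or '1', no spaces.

Gen 0: 110001010
Gen 1 (rule 126): 111011111
Gen 2 (rule 137): 110011110
Gen 3 (rule 60): 101010001
Gen 4 (rule 126): 111111011
Gen 5 (rule 137): 111110010
Gen 6 (rule 60): 100001011
Gen 7 (rule 126): 110011111
Gen 8 (rule 137): 100011110
Gen 9 (rule 60): 110010001
Gen 10 (rule 126): 111111011
Gen 11 (rule 137): 111110010
Gen 12 (rule 60): 100001011

Answer: 100001011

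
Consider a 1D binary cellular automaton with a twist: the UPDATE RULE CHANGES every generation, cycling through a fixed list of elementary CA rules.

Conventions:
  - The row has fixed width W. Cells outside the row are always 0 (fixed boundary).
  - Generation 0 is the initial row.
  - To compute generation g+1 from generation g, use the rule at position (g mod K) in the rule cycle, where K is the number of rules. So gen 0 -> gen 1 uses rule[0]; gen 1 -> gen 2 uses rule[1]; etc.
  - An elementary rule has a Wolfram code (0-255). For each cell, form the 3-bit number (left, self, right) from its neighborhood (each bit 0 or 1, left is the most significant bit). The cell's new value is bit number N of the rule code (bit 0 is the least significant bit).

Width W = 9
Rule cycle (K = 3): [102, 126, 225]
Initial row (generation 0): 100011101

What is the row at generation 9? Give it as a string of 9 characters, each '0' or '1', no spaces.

Gen 0: 100011101
Gen 1 (rule 102): 100100111
Gen 2 (rule 126): 111111101
Gen 3 (rule 225): 011111110
Gen 4 (rule 102): 100000010
Gen 5 (rule 126): 110000111
Gen 6 (rule 225): 010110011
Gen 7 (rule 102): 111010101
Gen 8 (rule 126): 101111111
Gen 9 (rule 225): 010111111

Answer: 010111111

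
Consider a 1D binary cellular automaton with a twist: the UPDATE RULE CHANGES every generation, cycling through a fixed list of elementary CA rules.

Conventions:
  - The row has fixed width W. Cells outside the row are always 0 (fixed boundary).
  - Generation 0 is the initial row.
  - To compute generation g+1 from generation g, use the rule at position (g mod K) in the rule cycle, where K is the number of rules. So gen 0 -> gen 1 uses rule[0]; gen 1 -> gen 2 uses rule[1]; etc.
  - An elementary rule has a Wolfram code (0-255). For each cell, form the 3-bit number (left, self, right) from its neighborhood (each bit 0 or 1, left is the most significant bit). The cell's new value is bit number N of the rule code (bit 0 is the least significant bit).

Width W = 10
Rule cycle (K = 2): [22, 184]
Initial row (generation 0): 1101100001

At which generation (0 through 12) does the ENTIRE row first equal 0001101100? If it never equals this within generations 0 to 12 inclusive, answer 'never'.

Answer: 7

Derivation:
Gen 0: 1101100001
Gen 1 (rule 22): 0000010011
Gen 2 (rule 184): 0000001010
Gen 3 (rule 22): 0000011011
Gen 4 (rule 184): 0000010110
Gen 5 (rule 22): 0000110001
Gen 6 (rule 184): 0000101000
Gen 7 (rule 22): 0001101100
Gen 8 (rule 184): 0001011010
Gen 9 (rule 22): 0011000011
Gen 10 (rule 184): 0010100010
Gen 11 (rule 22): 0110110111
Gen 12 (rule 184): 0101101110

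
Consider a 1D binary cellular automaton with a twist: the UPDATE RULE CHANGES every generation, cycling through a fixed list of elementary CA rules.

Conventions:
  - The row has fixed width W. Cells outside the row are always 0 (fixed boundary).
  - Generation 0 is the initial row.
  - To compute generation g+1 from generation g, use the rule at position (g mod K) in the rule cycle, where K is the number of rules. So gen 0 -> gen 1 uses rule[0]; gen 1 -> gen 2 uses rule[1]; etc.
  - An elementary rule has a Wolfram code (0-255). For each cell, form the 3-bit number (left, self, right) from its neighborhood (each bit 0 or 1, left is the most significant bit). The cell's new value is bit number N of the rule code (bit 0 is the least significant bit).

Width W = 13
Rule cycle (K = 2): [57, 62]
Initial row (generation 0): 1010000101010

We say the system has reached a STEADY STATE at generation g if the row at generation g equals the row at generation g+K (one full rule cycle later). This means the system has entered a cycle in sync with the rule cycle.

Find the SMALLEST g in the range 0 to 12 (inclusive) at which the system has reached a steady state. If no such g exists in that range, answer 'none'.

Answer: none

Derivation:
Gen 0: 1010000101010
Gen 1 (rule 57): 0101110010101
Gen 2 (rule 62): 1111001111111
Gen 3 (rule 57): 1000101000000
Gen 4 (rule 62): 1101111100000
Gen 5 (rule 57): 1011000011111
Gen 6 (rule 62): 1110100110000
Gen 7 (rule 57): 1001010101111
Gen 8 (rule 62): 1111111111000
Gen 9 (rule 57): 1000000000111
Gen 10 (rule 62): 1100000001100
Gen 11 (rule 57): 1011111101011
Gen 12 (rule 62): 1110000011110
Gen 13 (rule 57): 1001111010001
Gen 14 (rule 62): 1111000111011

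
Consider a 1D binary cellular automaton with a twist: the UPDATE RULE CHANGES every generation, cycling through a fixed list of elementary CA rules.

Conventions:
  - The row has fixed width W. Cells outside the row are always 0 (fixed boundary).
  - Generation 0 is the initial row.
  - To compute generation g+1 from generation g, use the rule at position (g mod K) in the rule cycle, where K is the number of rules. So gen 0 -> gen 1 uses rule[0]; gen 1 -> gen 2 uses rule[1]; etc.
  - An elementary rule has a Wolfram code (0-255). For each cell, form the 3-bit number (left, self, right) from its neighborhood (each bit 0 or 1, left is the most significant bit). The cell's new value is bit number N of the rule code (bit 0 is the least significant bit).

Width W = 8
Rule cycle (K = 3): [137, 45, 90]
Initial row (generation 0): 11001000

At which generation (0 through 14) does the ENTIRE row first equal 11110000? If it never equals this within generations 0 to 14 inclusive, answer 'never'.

Answer: never

Derivation:
Gen 0: 11001000
Gen 1 (rule 137): 10000011
Gen 2 (rule 45): 10111010
Gen 3 (rule 90): 00101001
Gen 4 (rule 137): 10000000
Gen 5 (rule 45): 10111111
Gen 6 (rule 90): 00100001
Gen 7 (rule 137): 10001100
Gen 8 (rule 45): 10101001
Gen 9 (rule 90): 00000110
Gen 10 (rule 137): 11110100
Gen 11 (rule 45): 10001101
Gen 12 (rule 90): 01011100
Gen 13 (rule 137): 00011001
Gen 14 (rule 45): 11010001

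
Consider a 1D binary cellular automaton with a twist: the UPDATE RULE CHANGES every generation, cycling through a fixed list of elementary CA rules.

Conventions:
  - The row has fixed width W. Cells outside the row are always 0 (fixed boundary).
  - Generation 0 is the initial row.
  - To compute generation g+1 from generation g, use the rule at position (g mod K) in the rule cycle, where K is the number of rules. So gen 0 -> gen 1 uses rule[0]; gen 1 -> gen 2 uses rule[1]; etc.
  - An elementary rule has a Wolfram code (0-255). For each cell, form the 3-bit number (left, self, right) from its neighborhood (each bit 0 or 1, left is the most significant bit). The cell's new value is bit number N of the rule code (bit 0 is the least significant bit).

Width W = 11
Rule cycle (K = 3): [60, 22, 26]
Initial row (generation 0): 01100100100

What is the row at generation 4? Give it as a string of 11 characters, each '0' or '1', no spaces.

Answer: 11001100011

Derivation:
Gen 0: 01100100100
Gen 1 (rule 60): 01010110110
Gen 2 (rule 22): 11010000001
Gen 3 (rule 26): 10001000010
Gen 4 (rule 60): 11001100011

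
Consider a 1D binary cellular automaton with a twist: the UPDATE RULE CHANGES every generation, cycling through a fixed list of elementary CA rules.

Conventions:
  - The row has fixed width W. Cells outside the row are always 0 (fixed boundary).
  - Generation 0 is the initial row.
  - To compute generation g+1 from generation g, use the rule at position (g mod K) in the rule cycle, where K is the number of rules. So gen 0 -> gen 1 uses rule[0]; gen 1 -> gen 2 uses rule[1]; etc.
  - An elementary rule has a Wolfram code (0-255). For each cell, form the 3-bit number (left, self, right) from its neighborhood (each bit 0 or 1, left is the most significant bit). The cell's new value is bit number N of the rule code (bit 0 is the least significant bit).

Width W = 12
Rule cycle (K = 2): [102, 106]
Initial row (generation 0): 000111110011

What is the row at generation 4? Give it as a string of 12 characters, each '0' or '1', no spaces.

Gen 0: 000111110011
Gen 1 (rule 102): 001000010101
Gen 2 (rule 106): 010000101010
Gen 3 (rule 102): 110001111110
Gen 4 (rule 106): 110011000010

Answer: 110011000010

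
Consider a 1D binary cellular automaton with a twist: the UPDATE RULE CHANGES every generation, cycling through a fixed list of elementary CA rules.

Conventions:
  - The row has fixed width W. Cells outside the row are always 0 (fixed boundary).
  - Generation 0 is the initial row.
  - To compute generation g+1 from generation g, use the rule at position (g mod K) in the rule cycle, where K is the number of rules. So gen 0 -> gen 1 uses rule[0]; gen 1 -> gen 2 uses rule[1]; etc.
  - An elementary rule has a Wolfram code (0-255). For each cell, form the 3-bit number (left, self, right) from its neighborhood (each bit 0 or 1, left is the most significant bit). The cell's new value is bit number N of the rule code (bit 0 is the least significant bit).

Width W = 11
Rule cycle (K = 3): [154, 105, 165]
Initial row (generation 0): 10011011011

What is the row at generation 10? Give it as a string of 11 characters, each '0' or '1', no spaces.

Answer: 11100000110

Derivation:
Gen 0: 10011011011
Gen 1 (rule 154): 01110010010
Gen 2 (rule 105): 01010000000
Gen 3 (rule 165): 01110111111
Gen 4 (rule 154): 11100111110
Gen 5 (rule 105): 10100100010
Gen 6 (rule 165): 11100101010
Gen 7 (rule 154): 11011000001
Gen 8 (rule 105): 11111011100
Gen 9 (rule 165): 01110101001
Gen 10 (rule 154): 11100000110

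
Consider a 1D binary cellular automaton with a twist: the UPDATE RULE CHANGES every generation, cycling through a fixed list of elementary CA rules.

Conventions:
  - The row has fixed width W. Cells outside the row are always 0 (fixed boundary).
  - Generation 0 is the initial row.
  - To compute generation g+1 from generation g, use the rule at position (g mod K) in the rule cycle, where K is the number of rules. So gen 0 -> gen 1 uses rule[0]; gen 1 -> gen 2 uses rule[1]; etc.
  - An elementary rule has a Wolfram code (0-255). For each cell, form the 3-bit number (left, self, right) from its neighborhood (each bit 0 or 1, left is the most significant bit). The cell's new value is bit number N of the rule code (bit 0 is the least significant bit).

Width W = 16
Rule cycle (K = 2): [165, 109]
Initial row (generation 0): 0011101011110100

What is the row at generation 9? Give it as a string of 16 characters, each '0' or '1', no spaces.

Answer: 1111011000011011

Derivation:
Gen 0: 0011101011110100
Gen 1 (rule 165): 1001011101101101
Gen 2 (rule 109): 1001110111111111
Gen 3 (rule 165): 1000101011111110
Gen 4 (rule 109): 1010111110000010
Gen 5 (rule 165): 1111011100111010
Gen 6 (rule 109): 1001110100101110
Gen 7 (rule 165): 1000101100110100
Gen 8 (rule 109): 1010111100111101
Gen 9 (rule 165): 1111011000011011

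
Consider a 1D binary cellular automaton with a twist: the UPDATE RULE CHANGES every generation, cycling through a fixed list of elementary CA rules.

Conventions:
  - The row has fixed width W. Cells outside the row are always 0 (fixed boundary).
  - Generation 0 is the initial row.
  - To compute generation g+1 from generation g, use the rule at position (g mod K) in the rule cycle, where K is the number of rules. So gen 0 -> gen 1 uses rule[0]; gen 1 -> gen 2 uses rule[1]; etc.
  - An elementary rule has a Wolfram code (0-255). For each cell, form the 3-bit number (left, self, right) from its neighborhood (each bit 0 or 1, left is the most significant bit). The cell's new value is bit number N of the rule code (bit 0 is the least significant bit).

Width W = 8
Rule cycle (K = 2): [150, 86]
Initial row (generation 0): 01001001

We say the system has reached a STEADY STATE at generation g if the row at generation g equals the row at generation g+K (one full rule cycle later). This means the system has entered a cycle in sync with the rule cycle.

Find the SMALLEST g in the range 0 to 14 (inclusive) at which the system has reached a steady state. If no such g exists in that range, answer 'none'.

Gen 0: 01001001
Gen 1 (rule 150): 11111111
Gen 2 (rule 86): 00000001
Gen 3 (rule 150): 00000011
Gen 4 (rule 86): 00000101
Gen 5 (rule 150): 00001101
Gen 6 (rule 86): 00010101
Gen 7 (rule 150): 00110101
Gen 8 (rule 86): 01010101
Gen 9 (rule 150): 11010101
Gen 10 (rule 86): 01010101
Gen 11 (rule 150): 11010101
Gen 12 (rule 86): 01010101
Gen 13 (rule 150): 11010101
Gen 14 (rule 86): 01010101
Gen 15 (rule 150): 11010101
Gen 16 (rule 86): 01010101

Answer: 8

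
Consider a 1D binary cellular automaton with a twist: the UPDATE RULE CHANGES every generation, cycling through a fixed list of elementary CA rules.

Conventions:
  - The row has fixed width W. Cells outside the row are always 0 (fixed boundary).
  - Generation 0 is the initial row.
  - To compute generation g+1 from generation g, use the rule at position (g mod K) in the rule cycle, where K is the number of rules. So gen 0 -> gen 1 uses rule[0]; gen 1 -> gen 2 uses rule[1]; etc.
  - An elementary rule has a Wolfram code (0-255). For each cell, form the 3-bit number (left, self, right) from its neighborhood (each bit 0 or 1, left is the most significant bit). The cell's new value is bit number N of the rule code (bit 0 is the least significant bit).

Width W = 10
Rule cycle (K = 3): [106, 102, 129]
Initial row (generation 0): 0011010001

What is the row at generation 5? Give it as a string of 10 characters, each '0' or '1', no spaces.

Gen 0: 0011010001
Gen 1 (rule 106): 0111100010
Gen 2 (rule 102): 1000100110
Gen 3 (rule 129): 0010000000
Gen 4 (rule 106): 0100000000
Gen 5 (rule 102): 1100000000

Answer: 1100000000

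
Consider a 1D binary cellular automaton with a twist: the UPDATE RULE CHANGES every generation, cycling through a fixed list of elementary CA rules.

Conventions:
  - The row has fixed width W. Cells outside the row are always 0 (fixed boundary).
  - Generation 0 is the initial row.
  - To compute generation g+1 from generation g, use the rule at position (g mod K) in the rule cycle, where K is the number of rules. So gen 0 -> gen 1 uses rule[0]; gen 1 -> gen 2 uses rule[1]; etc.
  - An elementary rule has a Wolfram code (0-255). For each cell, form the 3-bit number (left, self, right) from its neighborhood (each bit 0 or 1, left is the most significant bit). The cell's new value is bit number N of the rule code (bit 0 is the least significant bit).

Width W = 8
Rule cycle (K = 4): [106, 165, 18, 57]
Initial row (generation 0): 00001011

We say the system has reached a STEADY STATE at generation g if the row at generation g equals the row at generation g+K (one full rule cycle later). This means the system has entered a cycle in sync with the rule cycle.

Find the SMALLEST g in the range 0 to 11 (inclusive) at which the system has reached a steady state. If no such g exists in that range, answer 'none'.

Answer: 7

Derivation:
Gen 0: 00001011
Gen 1 (rule 106): 00010111
Gen 2 (rule 165): 11011010
Gen 3 (rule 18): 00000001
Gen 4 (rule 57): 11111100
Gen 5 (rule 106): 10000100
Gen 6 (rule 165): 10110101
Gen 7 (rule 18): 00000000
Gen 8 (rule 57): 11111111
Gen 9 (rule 106): 10000001
Gen 10 (rule 165): 10111101
Gen 11 (rule 18): 00000000
Gen 12 (rule 57): 11111111
Gen 13 (rule 106): 10000001
Gen 14 (rule 165): 10111101
Gen 15 (rule 18): 00000000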